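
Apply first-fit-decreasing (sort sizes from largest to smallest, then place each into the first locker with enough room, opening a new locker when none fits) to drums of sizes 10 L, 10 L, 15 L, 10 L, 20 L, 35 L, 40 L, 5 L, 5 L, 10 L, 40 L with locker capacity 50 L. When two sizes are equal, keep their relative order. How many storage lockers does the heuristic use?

Sorted descending: 40, 40, 35, 20, 15, 10, 10, 10, 10, 5, 5.
  40 → locker 1 (new)  [load 40/50]
  40 → locker 2 (new)  [load 40/50]
  35 → locker 3 (new)  [load 35/50]
  20 → locker 4 (new)  [load 20/50]
  15 → locker 3  [load 50/50]
  10 → locker 1  [load 50/50]
  10 → locker 2  [load 50/50]
  10 → locker 4  [load 30/50]
  10 → locker 4  [load 40/50]
  5 → locker 4  [load 45/50]
  5 → locker 4  [load 50/50]
4 storage lockers opened.

4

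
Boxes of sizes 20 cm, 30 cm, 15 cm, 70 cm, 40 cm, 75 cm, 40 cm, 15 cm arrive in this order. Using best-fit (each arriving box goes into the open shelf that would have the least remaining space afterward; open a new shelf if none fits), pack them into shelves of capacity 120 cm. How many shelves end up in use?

3

  20 → shelf 1 (new)  [load 20/120]
  30 → shelf 1  [load 50/120]
  15 → shelf 1  [load 65/120]
  70 → shelf 2 (new)  [load 70/120]
  40 → shelf 2  [load 110/120]
  75 → shelf 3 (new)  [load 75/120]
  40 → shelf 3  [load 115/120]
  15 → shelf 1  [load 80/120]
3 shelves opened.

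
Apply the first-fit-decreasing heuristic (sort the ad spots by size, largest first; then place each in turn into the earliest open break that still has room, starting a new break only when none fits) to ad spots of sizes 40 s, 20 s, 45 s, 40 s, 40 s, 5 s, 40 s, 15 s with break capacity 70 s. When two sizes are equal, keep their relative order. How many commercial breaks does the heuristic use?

5

Sorted descending: 45, 40, 40, 40, 40, 20, 15, 5.
  45 → break 1 (new)  [load 45/70]
  40 → break 2 (new)  [load 40/70]
  40 → break 3 (new)  [load 40/70]
  40 → break 4 (new)  [load 40/70]
  40 → break 5 (new)  [load 40/70]
  20 → break 1  [load 65/70]
  15 → break 2  [load 55/70]
  5 → break 1  [load 70/70]
5 commercial breaks opened.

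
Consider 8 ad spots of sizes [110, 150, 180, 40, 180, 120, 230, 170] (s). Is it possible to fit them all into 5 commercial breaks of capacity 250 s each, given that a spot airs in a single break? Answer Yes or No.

No

Total = 1180 s; ⌈1180/250⌉ = 5.
The bound of 5 does not rule out 5, but exhaustive search shows no assignment into 5 commercial breaks of capacity 250 s exists — the minimum is 6.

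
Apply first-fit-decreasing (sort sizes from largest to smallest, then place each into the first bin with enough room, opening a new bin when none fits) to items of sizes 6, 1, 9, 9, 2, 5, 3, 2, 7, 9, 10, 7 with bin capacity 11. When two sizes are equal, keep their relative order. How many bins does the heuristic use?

7

Sorted descending: 10, 9, 9, 9, 7, 7, 6, 5, 3, 2, 2, 1.
  10 → bin 1 (new)  [load 10/11]
  9 → bin 2 (new)  [load 9/11]
  9 → bin 3 (new)  [load 9/11]
  9 → bin 4 (new)  [load 9/11]
  7 → bin 5 (new)  [load 7/11]
  7 → bin 6 (new)  [load 7/11]
  6 → bin 7 (new)  [load 6/11]
  5 → bin 7  [load 11/11]
  3 → bin 5  [load 10/11]
  2 → bin 2  [load 11/11]
  2 → bin 3  [load 11/11]
  1 → bin 1  [load 11/11]
7 bins opened.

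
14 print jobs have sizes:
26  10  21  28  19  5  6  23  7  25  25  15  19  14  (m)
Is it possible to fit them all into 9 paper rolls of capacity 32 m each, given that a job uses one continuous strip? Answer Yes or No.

Yes

A valid assignment using 9 paper rolls:
  roll 1: 28 = 28
  roll 2: 26 + 6 = 32
  roll 3: 25 + 7 = 32
  roll 4: 25 + 5 = 30
  roll 5: 23 = 23
  roll 6: 21 + 10 = 31
  roll 7: 19 = 19
  roll 8: 19 = 19
  roll 9: 15 + 14 = 29
Every load is within 32 m, so 9 paper rolls suffice.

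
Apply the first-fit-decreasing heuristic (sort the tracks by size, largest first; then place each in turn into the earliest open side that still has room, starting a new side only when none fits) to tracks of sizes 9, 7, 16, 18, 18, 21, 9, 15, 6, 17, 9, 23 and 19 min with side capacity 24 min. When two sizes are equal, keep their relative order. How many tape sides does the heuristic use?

Sorted descending: 23, 21, 19, 18, 18, 17, 16, 15, 9, 9, 9, 7, 6.
  23 → side 1 (new)  [load 23/24]
  21 → side 2 (new)  [load 21/24]
  19 → side 3 (new)  [load 19/24]
  18 → side 4 (new)  [load 18/24]
  18 → side 5 (new)  [load 18/24]
  17 → side 6 (new)  [load 17/24]
  16 → side 7 (new)  [load 16/24]
  15 → side 8 (new)  [load 15/24]
  9 → side 8  [load 24/24]
  9 → side 9 (new)  [load 9/24]
  9 → side 9  [load 18/24]
  7 → side 6  [load 24/24]
  6 → side 4  [load 24/24]
9 tape sides opened.

9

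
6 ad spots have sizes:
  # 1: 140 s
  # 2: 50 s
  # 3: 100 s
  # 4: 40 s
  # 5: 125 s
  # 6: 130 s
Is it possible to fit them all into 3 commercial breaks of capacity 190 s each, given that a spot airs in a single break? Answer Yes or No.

Total = 585 s; ⌈585/190⌉ = 4.
At least 4 commercial breaks are required, but only 3 are allowed.

No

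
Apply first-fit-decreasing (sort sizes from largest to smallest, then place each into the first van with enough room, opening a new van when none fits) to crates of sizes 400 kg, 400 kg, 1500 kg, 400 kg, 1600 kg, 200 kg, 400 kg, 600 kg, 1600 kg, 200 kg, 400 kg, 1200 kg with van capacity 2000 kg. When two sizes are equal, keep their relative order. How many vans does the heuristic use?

5

Sorted descending: 1600, 1600, 1500, 1200, 600, 400, 400, 400, 400, 400, 200, 200.
  1600 → van 1 (new)  [load 1600/2000]
  1600 → van 2 (new)  [load 1600/2000]
  1500 → van 3 (new)  [load 1500/2000]
  1200 → van 4 (new)  [load 1200/2000]
  600 → van 4  [load 1800/2000]
  400 → van 1  [load 2000/2000]
  400 → van 2  [load 2000/2000]
  400 → van 3  [load 1900/2000]
  400 → van 5 (new)  [load 400/2000]
  400 → van 5  [load 800/2000]
  200 → van 4  [load 2000/2000]
  200 → van 5  [load 1000/2000]
5 vans opened.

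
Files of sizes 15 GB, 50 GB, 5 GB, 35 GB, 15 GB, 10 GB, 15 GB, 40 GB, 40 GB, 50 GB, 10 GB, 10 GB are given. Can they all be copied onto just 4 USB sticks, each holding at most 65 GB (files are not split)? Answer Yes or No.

Total = 295 GB; ⌈295/65⌉ = 5.
At least 5 USB sticks are required, but only 4 are allowed.

No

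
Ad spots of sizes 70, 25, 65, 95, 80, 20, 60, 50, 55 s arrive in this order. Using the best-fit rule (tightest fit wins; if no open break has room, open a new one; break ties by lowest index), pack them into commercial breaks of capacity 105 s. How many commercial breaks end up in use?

6

  70 → break 1 (new)  [load 70/105]
  25 → break 1  [load 95/105]
  65 → break 2 (new)  [load 65/105]
  95 → break 3 (new)  [load 95/105]
  80 → break 4 (new)  [load 80/105]
  20 → break 4  [load 100/105]
  60 → break 5 (new)  [load 60/105]
  50 → break 6 (new)  [load 50/105]
  55 → break 6  [load 105/105]
6 commercial breaks opened.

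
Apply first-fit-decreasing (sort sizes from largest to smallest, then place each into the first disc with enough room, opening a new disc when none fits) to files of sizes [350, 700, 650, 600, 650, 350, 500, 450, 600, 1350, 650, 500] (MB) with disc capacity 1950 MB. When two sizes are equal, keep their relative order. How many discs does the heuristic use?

4

Sorted descending: 1350, 700, 650, 650, 650, 600, 600, 500, 500, 450, 350, 350.
  1350 → disc 1 (new)  [load 1350/1950]
  700 → disc 2 (new)  [load 700/1950]
  650 → disc 2  [load 1350/1950]
  650 → disc 3 (new)  [load 650/1950]
  650 → disc 3  [load 1300/1950]
  600 → disc 1  [load 1950/1950]
  600 → disc 2  [load 1950/1950]
  500 → disc 3  [load 1800/1950]
  500 → disc 4 (new)  [load 500/1950]
  450 → disc 4  [load 950/1950]
  350 → disc 4  [load 1300/1950]
  350 → disc 4  [load 1650/1950]
4 discs opened.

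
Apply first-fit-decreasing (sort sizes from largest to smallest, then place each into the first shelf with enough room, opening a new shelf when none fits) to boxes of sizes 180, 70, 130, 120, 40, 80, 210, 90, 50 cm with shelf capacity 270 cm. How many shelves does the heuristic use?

Sorted descending: 210, 180, 130, 120, 90, 80, 70, 50, 40.
  210 → shelf 1 (new)  [load 210/270]
  180 → shelf 2 (new)  [load 180/270]
  130 → shelf 3 (new)  [load 130/270]
  120 → shelf 3  [load 250/270]
  90 → shelf 2  [load 270/270]
  80 → shelf 4 (new)  [load 80/270]
  70 → shelf 4  [load 150/270]
  50 → shelf 1  [load 260/270]
  40 → shelf 4  [load 190/270]
4 shelves opened.

4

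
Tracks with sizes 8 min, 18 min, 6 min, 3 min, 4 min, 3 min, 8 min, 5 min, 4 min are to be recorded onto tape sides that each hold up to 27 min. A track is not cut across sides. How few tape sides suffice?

3

Total = 18 + 8 + 8 + 6 + 5 + 4 + 4 + 3 + 3 = 59 min.
Lower bound: ⌈59/27⌉ = 3 tape sides.
A packing using 3 tape sides:
  side 1: 18 + 8 = 26
  side 2: 8 + 6 + 5 + 4 + 4 = 27
  side 3: 3 + 3 = 6
This matches the lower bound, so 3 is optimal.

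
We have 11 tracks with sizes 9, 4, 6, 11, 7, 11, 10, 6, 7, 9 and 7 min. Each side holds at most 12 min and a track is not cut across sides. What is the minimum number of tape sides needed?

Total = 11 + 11 + 10 + 9 + 9 + 7 + 7 + 7 + 6 + 6 + 4 = 87 min.
Lower bound: ⌈87/12⌉ = 8 tape sides.
A packing using 9 tape sides:
  side 1: 11 = 11
  side 2: 11 = 11
  side 3: 10 = 10
  side 4: 9 = 9
  side 5: 9 = 9
  side 6: 7 + 4 = 11
  side 7: 7 = 7
  side 8: 7 = 7
  side 9: 6 + 6 = 12
No arrangement into 8 tape sides stays within capacity, so 9 is optimal.

9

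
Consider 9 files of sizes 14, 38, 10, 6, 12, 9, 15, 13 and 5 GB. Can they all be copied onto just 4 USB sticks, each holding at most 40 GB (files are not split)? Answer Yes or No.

A valid assignment using 4 USB sticks:
  USB stick 1: 38 = 38
  USB stick 2: 15 + 14 + 10 = 39
  USB stick 3: 13 + 12 + 9 + 6 = 40
  USB stick 4: 5 = 5
Every load is within 40 GB, so 4 USB sticks suffice.

Yes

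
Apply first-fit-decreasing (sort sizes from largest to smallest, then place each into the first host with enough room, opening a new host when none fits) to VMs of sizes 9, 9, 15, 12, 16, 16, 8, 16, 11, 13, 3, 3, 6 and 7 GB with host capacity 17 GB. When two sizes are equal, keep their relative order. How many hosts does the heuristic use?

9

Sorted descending: 16, 16, 16, 15, 13, 12, 11, 9, 9, 8, 7, 6, 3, 3.
  16 → host 1 (new)  [load 16/17]
  16 → host 2 (new)  [load 16/17]
  16 → host 3 (new)  [load 16/17]
  15 → host 4 (new)  [load 15/17]
  13 → host 5 (new)  [load 13/17]
  12 → host 6 (new)  [load 12/17]
  11 → host 7 (new)  [load 11/17]
  9 → host 8 (new)  [load 9/17]
  9 → host 9 (new)  [load 9/17]
  8 → host 8  [load 17/17]
  7 → host 9  [load 16/17]
  6 → host 7  [load 17/17]
  3 → host 5  [load 16/17]
  3 → host 6  [load 15/17]
9 hosts opened.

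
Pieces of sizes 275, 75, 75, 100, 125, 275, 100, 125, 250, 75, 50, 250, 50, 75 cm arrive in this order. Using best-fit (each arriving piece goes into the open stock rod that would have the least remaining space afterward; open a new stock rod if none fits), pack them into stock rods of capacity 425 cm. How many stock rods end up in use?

5

  275 → stock rod 1 (new)  [load 275/425]
  75 → stock rod 1  [load 350/425]
  75 → stock rod 1  [load 425/425]
  100 → stock rod 2 (new)  [load 100/425]
  125 → stock rod 2  [load 225/425]
  275 → stock rod 3 (new)  [load 275/425]
  100 → stock rod 3  [load 375/425]
  125 → stock rod 2  [load 350/425]
  250 → stock rod 4 (new)  [load 250/425]
  75 → stock rod 2  [load 425/425]
  50 → stock rod 3  [load 425/425]
  250 → stock rod 5 (new)  [load 250/425]
  50 → stock rod 4  [load 300/425]
  75 → stock rod 4  [load 375/425]
5 stock rods opened.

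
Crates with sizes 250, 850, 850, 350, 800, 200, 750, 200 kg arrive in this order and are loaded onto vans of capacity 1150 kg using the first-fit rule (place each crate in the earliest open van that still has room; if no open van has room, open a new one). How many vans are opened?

4

  250 → van 1 (new)  [load 250/1150]
  850 → van 1  [load 1100/1150]
  850 → van 2 (new)  [load 850/1150]
  350 → van 3 (new)  [load 350/1150]
  800 → van 3  [load 1150/1150]
  200 → van 2  [load 1050/1150]
  750 → van 4 (new)  [load 750/1150]
  200 → van 4  [load 950/1150]
4 vans opened.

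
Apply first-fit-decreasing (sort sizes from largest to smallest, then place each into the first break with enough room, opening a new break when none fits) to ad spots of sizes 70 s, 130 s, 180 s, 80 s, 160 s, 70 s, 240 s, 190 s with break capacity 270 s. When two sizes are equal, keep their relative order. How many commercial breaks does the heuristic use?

Sorted descending: 240, 190, 180, 160, 130, 80, 70, 70.
  240 → break 1 (new)  [load 240/270]
  190 → break 2 (new)  [load 190/270]
  180 → break 3 (new)  [load 180/270]
  160 → break 4 (new)  [load 160/270]
  130 → break 5 (new)  [load 130/270]
  80 → break 2  [load 270/270]
  70 → break 3  [load 250/270]
  70 → break 4  [load 230/270]
5 commercial breaks opened.

5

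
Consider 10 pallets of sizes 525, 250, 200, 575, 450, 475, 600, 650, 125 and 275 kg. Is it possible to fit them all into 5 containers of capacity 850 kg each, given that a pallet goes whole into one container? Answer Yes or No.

Total = 4125 kg; ⌈4125/850⌉ = 5.
6 pallets each exceed half the capacity and cannot share a container, forcing at least 6 containers.
At least 6 containers are required, but only 5 are allowed.

No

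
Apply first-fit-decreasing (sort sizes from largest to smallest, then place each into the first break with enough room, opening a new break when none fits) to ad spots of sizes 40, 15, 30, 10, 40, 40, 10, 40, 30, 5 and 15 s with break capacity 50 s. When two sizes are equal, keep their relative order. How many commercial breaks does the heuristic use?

6

Sorted descending: 40, 40, 40, 40, 30, 30, 15, 15, 10, 10, 5.
  40 → break 1 (new)  [load 40/50]
  40 → break 2 (new)  [load 40/50]
  40 → break 3 (new)  [load 40/50]
  40 → break 4 (new)  [load 40/50]
  30 → break 5 (new)  [load 30/50]
  30 → break 6 (new)  [load 30/50]
  15 → break 5  [load 45/50]
  15 → break 6  [load 45/50]
  10 → break 1  [load 50/50]
  10 → break 2  [load 50/50]
  5 → break 3  [load 45/50]
6 commercial breaks opened.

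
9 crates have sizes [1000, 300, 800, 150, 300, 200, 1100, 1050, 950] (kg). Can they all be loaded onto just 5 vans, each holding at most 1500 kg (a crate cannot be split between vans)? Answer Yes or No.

A valid assignment using 5 vans:
  van 1: 1100 + 300 = 1400
  van 2: 1050 + 300 + 150 = 1500
  van 3: 1000 + 200 = 1200
  van 4: 950 = 950
  van 5: 800 = 800
Every load is within 1500 kg, so 5 vans suffice.

Yes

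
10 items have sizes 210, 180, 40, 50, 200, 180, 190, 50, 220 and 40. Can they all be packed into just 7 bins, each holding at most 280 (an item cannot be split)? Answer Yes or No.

A valid assignment using 6 bins:
  bin 1: 220 + 50 = 270
  bin 2: 210 + 50 = 260
  bin 3: 200 + 40 + 40 = 280
  bin 4: 190 = 190
  bin 5: 180 = 180
  bin 6: 180 = 180
That uses only 6 ≤ 7, so 7 bins are enough.

Yes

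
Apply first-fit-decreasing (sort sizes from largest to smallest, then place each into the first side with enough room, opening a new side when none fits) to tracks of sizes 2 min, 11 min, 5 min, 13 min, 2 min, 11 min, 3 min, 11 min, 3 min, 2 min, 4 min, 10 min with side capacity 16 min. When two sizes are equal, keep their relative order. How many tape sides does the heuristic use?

5

Sorted descending: 13, 11, 11, 11, 10, 5, 4, 3, 3, 2, 2, 2.
  13 → side 1 (new)  [load 13/16]
  11 → side 2 (new)  [load 11/16]
  11 → side 3 (new)  [load 11/16]
  11 → side 4 (new)  [load 11/16]
  10 → side 5 (new)  [load 10/16]
  5 → side 2  [load 16/16]
  4 → side 3  [load 15/16]
  3 → side 1  [load 16/16]
  3 → side 4  [load 14/16]
  2 → side 4  [load 16/16]
  2 → side 5  [load 12/16]
  2 → side 5  [load 14/16]
5 tape sides opened.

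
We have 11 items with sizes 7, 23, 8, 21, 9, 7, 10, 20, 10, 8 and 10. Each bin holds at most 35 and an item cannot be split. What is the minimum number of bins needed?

Total = 23 + 21 + 20 + 10 + 10 + 10 + 9 + 8 + 8 + 7 + 7 = 133.
Lower bound: ⌈133/35⌉ = 4 bins.
A packing using 4 bins:
  bin 1: 23 + 10 = 33
  bin 2: 21 + 10 = 31
  bin 3: 20 + 8 + 7 = 35
  bin 4: 10 + 9 + 8 + 7 = 34
This matches the lower bound, so 4 is optimal.

4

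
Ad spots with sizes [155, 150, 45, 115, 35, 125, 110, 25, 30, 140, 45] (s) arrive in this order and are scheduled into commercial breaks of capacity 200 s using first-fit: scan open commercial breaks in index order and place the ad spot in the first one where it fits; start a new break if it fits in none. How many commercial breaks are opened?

  155 → break 1 (new)  [load 155/200]
  150 → break 2 (new)  [load 150/200]
  45 → break 1  [load 200/200]
  115 → break 3 (new)  [load 115/200]
  35 → break 2  [load 185/200]
  125 → break 4 (new)  [load 125/200]
  110 → break 5 (new)  [load 110/200]
  25 → break 3  [load 140/200]
  30 → break 3  [load 170/200]
  140 → break 6 (new)  [load 140/200]
  45 → break 4  [load 170/200]
6 commercial breaks opened.

6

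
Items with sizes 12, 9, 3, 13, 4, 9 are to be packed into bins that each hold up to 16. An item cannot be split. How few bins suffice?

Total = 13 + 12 + 9 + 9 + 4 + 3 = 50.
Lower bound: ⌈50/16⌉ = 4 bins.
A packing using 4 bins:
  bin 1: 13 + 3 = 16
  bin 2: 12 + 4 = 16
  bin 3: 9 = 9
  bin 4: 9 = 9
This matches the lower bound, so 4 is optimal.

4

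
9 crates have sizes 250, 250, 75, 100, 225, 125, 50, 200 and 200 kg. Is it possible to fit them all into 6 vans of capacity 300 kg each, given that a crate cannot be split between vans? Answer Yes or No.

A valid assignment using 6 vans:
  van 1: 250 + 50 = 300
  van 2: 250 = 250
  van 3: 225 + 75 = 300
  van 4: 200 + 100 = 300
  van 5: 200 = 200
  van 6: 125 = 125
Every load is within 300 kg, so 6 vans suffice.

Yes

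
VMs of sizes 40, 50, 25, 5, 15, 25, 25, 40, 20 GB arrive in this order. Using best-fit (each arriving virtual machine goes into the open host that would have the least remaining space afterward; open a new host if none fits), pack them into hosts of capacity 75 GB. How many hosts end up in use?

  40 → host 1 (new)  [load 40/75]
  50 → host 2 (new)  [load 50/75]
  25 → host 2  [load 75/75]
  5 → host 1  [load 45/75]
  15 → host 1  [load 60/75]
  25 → host 3 (new)  [load 25/75]
  25 → host 3  [load 50/75]
  40 → host 4 (new)  [load 40/75]
  20 → host 3  [load 70/75]
4 hosts opened.

4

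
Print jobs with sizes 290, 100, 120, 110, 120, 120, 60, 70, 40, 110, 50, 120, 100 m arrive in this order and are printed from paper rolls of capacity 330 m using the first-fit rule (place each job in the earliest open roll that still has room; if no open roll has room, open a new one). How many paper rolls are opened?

5

  290 → roll 1 (new)  [load 290/330]
  100 → roll 2 (new)  [load 100/330]
  120 → roll 2  [load 220/330]
  110 → roll 2  [load 330/330]
  120 → roll 3 (new)  [load 120/330]
  120 → roll 3  [load 240/330]
  60 → roll 3  [load 300/330]
  70 → roll 4 (new)  [load 70/330]
  40 → roll 1  [load 330/330]
  110 → roll 4  [load 180/330]
  50 → roll 4  [load 230/330]
  120 → roll 5 (new)  [load 120/330]
  100 → roll 4  [load 330/330]
5 paper rolls opened.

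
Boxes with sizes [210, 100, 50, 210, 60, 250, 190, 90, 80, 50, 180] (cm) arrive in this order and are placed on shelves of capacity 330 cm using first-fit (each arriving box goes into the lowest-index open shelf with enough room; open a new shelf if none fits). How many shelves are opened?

5

  210 → shelf 1 (new)  [load 210/330]
  100 → shelf 1  [load 310/330]
  50 → shelf 2 (new)  [load 50/330]
  210 → shelf 2  [load 260/330]
  60 → shelf 2  [load 320/330]
  250 → shelf 3 (new)  [load 250/330]
  190 → shelf 4 (new)  [load 190/330]
  90 → shelf 4  [load 280/330]
  80 → shelf 3  [load 330/330]
  50 → shelf 4  [load 330/330]
  180 → shelf 5 (new)  [load 180/330]
5 shelves opened.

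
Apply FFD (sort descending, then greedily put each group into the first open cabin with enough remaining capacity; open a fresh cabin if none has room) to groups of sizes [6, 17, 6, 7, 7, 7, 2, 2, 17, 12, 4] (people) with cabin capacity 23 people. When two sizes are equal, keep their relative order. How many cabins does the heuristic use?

Sorted descending: 17, 17, 12, 7, 7, 7, 6, 6, 4, 2, 2.
  17 → cabin 1 (new)  [load 17/23]
  17 → cabin 2 (new)  [load 17/23]
  12 → cabin 3 (new)  [load 12/23]
  7 → cabin 3  [load 19/23]
  7 → cabin 4 (new)  [load 7/23]
  7 → cabin 4  [load 14/23]
  6 → cabin 1  [load 23/23]
  6 → cabin 2  [load 23/23]
  4 → cabin 3  [load 23/23]
  2 → cabin 4  [load 16/23]
  2 → cabin 4  [load 18/23]
4 cabins opened.

4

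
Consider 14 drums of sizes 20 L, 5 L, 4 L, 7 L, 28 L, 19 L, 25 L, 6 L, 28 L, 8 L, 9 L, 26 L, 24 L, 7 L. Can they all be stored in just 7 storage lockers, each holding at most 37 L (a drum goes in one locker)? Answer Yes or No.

A valid assignment using 7 storage lockers:
  locker 1: 28 + 9 = 37
  locker 2: 28 + 8 = 36
  locker 3: 26 + 7 + 4 = 37
  locker 4: 25 + 7 + 5 = 37
  locker 5: 24 + 6 = 30
  locker 6: 20 = 20
  locker 7: 19 = 19
Every load is within 37 L, so 7 storage lockers suffice.

Yes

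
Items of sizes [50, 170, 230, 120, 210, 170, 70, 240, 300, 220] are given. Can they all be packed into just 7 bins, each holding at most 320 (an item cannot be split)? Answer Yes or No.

Yes

A valid assignment using 7 bins:
  bin 1: 300 = 300
  bin 2: 240 + 70 = 310
  bin 3: 230 + 50 = 280
  bin 4: 220 = 220
  bin 5: 210 = 210
  bin 6: 170 + 120 = 290
  bin 7: 170 = 170
Every load is within 320, so 7 bins suffice.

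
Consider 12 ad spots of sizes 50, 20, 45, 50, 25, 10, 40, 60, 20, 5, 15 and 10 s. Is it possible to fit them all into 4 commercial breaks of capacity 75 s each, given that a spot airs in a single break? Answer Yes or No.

No

Total = 350 s; ⌈350/75⌉ = 5.
At least 5 commercial breaks are required, but only 4 are allowed.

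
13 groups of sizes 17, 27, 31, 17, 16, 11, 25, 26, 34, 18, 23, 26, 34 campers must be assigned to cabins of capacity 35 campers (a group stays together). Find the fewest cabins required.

10

Total = 34 + 34 + 31 + 27 + 26 + 26 + 25 + 23 + 18 + 17 + 17 + 16 + 11 = 305 campers.
Lower bound: ⌈305/35⌉ = 9 cabins.
A packing using 10 cabins:
  cabin 1: 34 = 34
  cabin 2: 34 = 34
  cabin 3: 31 = 31
  cabin 4: 27 = 27
  cabin 5: 26 = 26
  cabin 6: 26 = 26
  cabin 7: 25 = 25
  cabin 8: 23 + 11 = 34
  cabin 9: 18 + 17 = 35
  cabin 10: 17 + 16 = 33
No arrangement into 9 cabins stays within capacity, so 10 is optimal.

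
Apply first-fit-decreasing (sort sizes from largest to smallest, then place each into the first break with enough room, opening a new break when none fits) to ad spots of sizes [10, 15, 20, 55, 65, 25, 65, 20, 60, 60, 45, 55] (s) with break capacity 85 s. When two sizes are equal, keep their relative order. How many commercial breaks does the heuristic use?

Sorted descending: 65, 65, 60, 60, 55, 55, 45, 25, 20, 20, 15, 10.
  65 → break 1 (new)  [load 65/85]
  65 → break 2 (new)  [load 65/85]
  60 → break 3 (new)  [load 60/85]
  60 → break 4 (new)  [load 60/85]
  55 → break 5 (new)  [load 55/85]
  55 → break 6 (new)  [load 55/85]
  45 → break 7 (new)  [load 45/85]
  25 → break 3  [load 85/85]
  20 → break 1  [load 85/85]
  20 → break 2  [load 85/85]
  15 → break 4  [load 75/85]
  10 → break 4  [load 85/85]
7 commercial breaks opened.

7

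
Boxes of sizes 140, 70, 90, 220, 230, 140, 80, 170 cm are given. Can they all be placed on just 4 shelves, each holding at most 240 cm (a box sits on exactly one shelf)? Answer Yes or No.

Total = 1140 cm; ⌈1140/240⌉ = 5.
At least 5 shelves are required, but only 4 are allowed.

No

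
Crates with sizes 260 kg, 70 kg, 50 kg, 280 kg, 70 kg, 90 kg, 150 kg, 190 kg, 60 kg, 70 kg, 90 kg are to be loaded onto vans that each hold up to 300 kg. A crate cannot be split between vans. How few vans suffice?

5

Total = 280 + 260 + 190 + 150 + 90 + 90 + 70 + 70 + 70 + 60 + 50 = 1380 kg.
Lower bound: ⌈1380/300⌉ = 5 vans.
A packing using 5 vans:
  van 1: 280 = 280
  van 2: 260 = 260
  van 3: 190 + 90 = 280
  van 4: 150 + 90 + 60 = 300
  van 5: 70 + 70 + 70 + 50 = 260
This matches the lower bound, so 5 is optimal.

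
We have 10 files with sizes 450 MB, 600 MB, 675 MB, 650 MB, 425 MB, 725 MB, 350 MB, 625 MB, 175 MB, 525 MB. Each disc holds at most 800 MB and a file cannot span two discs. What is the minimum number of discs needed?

Total = 725 + 675 + 650 + 625 + 600 + 525 + 450 + 425 + 350 + 175 = 5200 MB.
Lower bound: ⌈5200/800⌉ = 7 discs.
Also, 8 files each exceed 400 MB, and no two of those can share a disc, so at least 8 discs are needed.
A packing using 8 discs:
  disc 1: 725 = 725
  disc 2: 675 = 675
  disc 3: 650 = 650
  disc 4: 625 + 175 = 800
  disc 5: 600 = 600
  disc 6: 525 = 525
  disc 7: 450 + 350 = 800
  disc 8: 425 = 425
This matches the lower bound, so 8 is optimal.

8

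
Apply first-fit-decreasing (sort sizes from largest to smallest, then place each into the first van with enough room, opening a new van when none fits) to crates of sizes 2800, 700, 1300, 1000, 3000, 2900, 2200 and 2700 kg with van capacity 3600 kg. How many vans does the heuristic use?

6

Sorted descending: 3000, 2900, 2800, 2700, 2200, 1300, 1000, 700.
  3000 → van 1 (new)  [load 3000/3600]
  2900 → van 2 (new)  [load 2900/3600]
  2800 → van 3 (new)  [load 2800/3600]
  2700 → van 4 (new)  [load 2700/3600]
  2200 → van 5 (new)  [load 2200/3600]
  1300 → van 5  [load 3500/3600]
  1000 → van 6 (new)  [load 1000/3600]
  700 → van 2  [load 3600/3600]
6 vans opened.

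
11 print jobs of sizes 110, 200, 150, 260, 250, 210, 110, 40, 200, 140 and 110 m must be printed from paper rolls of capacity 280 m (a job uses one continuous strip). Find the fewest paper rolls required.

Total = 260 + 250 + 210 + 200 + 200 + 150 + 140 + 110 + 110 + 110 + 40 = 1780 m.
Lower bound: ⌈1780/280⌉ = 7 paper rolls.
A packing using 8 paper rolls:
  roll 1: 260 = 260
  roll 2: 250 = 250
  roll 3: 210 + 40 = 250
  roll 4: 200 = 200
  roll 5: 200 = 200
  roll 6: 150 + 110 = 260
  roll 7: 140 + 110 = 250
  roll 8: 110 = 110
No arrangement into 7 paper rolls stays within capacity, so 8 is optimal.

8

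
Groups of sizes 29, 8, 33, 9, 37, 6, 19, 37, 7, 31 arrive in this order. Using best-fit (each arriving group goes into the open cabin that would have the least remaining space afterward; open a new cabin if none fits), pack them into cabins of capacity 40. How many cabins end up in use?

6

  29 → cabin 1 (new)  [load 29/40]
  8 → cabin 1  [load 37/40]
  33 → cabin 2 (new)  [load 33/40]
  9 → cabin 3 (new)  [load 9/40]
  37 → cabin 4 (new)  [load 37/40]
  6 → cabin 2  [load 39/40]
  19 → cabin 3  [load 28/40]
  37 → cabin 5 (new)  [load 37/40]
  7 → cabin 3  [load 35/40]
  31 → cabin 6 (new)  [load 31/40]
6 cabins opened.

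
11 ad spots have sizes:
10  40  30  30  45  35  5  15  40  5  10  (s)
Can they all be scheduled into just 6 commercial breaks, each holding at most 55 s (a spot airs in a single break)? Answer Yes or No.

Yes

A valid assignment using 6 commercial breaks:
  break 1: 45 + 10 = 55
  break 2: 40 + 15 = 55
  break 3: 40 + 10 + 5 = 55
  break 4: 35 + 5 = 40
  break 5: 30 = 30
  break 6: 30 = 30
Every load is within 55 s, so 6 commercial breaks suffice.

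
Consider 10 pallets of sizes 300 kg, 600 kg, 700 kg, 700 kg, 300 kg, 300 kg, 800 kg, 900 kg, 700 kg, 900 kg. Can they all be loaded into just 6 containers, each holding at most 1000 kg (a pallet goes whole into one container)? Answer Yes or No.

No

Total = 6200 kg; ⌈6200/1000⌉ = 7.
At least 7 containers are required, but only 6 are allowed.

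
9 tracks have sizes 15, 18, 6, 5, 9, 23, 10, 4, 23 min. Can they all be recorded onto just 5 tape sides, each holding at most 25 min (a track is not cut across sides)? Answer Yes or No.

Yes

A valid assignment using 5 tape sides:
  side 1: 23 = 23
  side 2: 23 = 23
  side 3: 18 + 6 = 24
  side 4: 15 + 10 = 25
  side 5: 9 + 5 + 4 = 18
Every load is within 25 min, so 5 tape sides suffice.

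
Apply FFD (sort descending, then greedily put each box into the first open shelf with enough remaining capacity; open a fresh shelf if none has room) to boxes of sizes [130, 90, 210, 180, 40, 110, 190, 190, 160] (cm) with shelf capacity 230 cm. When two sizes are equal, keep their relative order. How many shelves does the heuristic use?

7

Sorted descending: 210, 190, 190, 180, 160, 130, 110, 90, 40.
  210 → shelf 1 (new)  [load 210/230]
  190 → shelf 2 (new)  [load 190/230]
  190 → shelf 3 (new)  [load 190/230]
  180 → shelf 4 (new)  [load 180/230]
  160 → shelf 5 (new)  [load 160/230]
  130 → shelf 6 (new)  [load 130/230]
  110 → shelf 7 (new)  [load 110/230]
  90 → shelf 6  [load 220/230]
  40 → shelf 2  [load 230/230]
7 shelves opened.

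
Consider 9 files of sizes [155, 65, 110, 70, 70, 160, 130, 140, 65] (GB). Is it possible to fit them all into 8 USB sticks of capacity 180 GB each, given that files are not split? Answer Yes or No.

A valid assignment using 7 USB sticks:
  USB stick 1: 160 = 160
  USB stick 2: 155 = 155
  USB stick 3: 140 = 140
  USB stick 4: 130 = 130
  USB stick 5: 110 + 70 = 180
  USB stick 6: 70 + 65 = 135
  USB stick 7: 65 = 65
That uses only 7 ≤ 8, so 8 USB sticks are enough.

Yes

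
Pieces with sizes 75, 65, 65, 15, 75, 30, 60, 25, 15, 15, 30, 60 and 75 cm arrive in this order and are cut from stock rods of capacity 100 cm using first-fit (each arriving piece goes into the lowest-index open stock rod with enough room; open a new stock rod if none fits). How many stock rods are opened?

  75 → stock rod 1 (new)  [load 75/100]
  65 → stock rod 2 (new)  [load 65/100]
  65 → stock rod 3 (new)  [load 65/100]
  15 → stock rod 1  [load 90/100]
  75 → stock rod 4 (new)  [load 75/100]
  30 → stock rod 2  [load 95/100]
  60 → stock rod 5 (new)  [load 60/100]
  25 → stock rod 3  [load 90/100]
  15 → stock rod 4  [load 90/100]
  15 → stock rod 5  [load 75/100]
  30 → stock rod 6 (new)  [load 30/100]
  60 → stock rod 6  [load 90/100]
  75 → stock rod 7 (new)  [load 75/100]
7 stock rods opened.

7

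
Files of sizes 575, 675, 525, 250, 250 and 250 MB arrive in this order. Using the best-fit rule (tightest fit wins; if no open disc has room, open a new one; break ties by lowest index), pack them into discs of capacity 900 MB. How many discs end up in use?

4

  575 → disc 1 (new)  [load 575/900]
  675 → disc 2 (new)  [load 675/900]
  525 → disc 3 (new)  [load 525/900]
  250 → disc 1  [load 825/900]
  250 → disc 3  [load 775/900]
  250 → disc 4 (new)  [load 250/900]
4 discs opened.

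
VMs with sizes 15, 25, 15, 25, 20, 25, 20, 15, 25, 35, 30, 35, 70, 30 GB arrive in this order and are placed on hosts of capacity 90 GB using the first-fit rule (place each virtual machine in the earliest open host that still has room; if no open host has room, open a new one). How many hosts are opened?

  15 → host 1 (new)  [load 15/90]
  25 → host 1  [load 40/90]
  15 → host 1  [load 55/90]
  25 → host 1  [load 80/90]
  20 → host 2 (new)  [load 20/90]
  25 → host 2  [load 45/90]
  20 → host 2  [load 65/90]
  15 → host 2  [load 80/90]
  25 → host 3 (new)  [load 25/90]
  35 → host 3  [load 60/90]
  30 → host 3  [load 90/90]
  35 → host 4 (new)  [load 35/90]
  70 → host 5 (new)  [load 70/90]
  30 → host 4  [load 65/90]
5 hosts opened.

5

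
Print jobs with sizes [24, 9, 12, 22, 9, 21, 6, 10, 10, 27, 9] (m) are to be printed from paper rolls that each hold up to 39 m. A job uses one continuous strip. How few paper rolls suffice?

5

Total = 27 + 24 + 22 + 21 + 12 + 10 + 10 + 9 + 9 + 9 + 6 = 159 m.
Lower bound: ⌈159/39⌉ = 5 paper rolls.
A packing using 5 paper rolls:
  roll 1: 27 + 12 = 39
  roll 2: 24 + 10 = 34
  roll 3: 22 + 10 + 6 = 38
  roll 4: 21 + 9 + 9 = 39
  roll 5: 9 = 9
This matches the lower bound, so 5 is optimal.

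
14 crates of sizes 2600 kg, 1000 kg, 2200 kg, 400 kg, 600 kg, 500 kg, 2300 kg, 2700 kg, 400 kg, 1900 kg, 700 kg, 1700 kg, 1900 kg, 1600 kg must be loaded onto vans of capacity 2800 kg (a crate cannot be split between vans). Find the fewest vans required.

8

Total = 2700 + 2600 + 2300 + 2200 + 1900 + 1900 + 1700 + 1600 + 1000 + 700 + 600 + 500 + 400 + 400 = 20500 kg.
Lower bound: ⌈20500/2800⌉ = 8 vans.
A packing using 8 vans:
  van 1: 2700 = 2700
  van 2: 2600 = 2600
  van 3: 2300 + 500 = 2800
  van 4: 2200 + 600 = 2800
  van 5: 1900 + 700 = 2600
  van 6: 1900 + 400 + 400 = 2700
  van 7: 1700 + 1000 = 2700
  van 8: 1600 = 1600
This matches the lower bound, so 8 is optimal.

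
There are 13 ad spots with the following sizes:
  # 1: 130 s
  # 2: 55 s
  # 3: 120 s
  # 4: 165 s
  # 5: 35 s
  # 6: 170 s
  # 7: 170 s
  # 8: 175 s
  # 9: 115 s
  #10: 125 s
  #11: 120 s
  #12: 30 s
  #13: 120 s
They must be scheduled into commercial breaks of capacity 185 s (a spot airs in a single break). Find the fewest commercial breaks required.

Total = 175 + 170 + 170 + 165 + 130 + 125 + 120 + 120 + 120 + 115 + 55 + 35 + 30 = 1530 s.
Lower bound: ⌈1530/185⌉ = 9 commercial breaks.
Also, 10 ad spots each exceed 185/2 s, and no two of those can share a break, so at least 10 commercial breaks are needed.
A packing using 10 commercial breaks:
  break 1: 175 = 175
  break 2: 170 = 170
  break 3: 170 = 170
  break 4: 165 = 165
  break 5: 130 + 55 = 185
  break 6: 125 + 35 = 160
  break 7: 120 + 30 = 150
  break 8: 120 = 120
  break 9: 120 = 120
  break 10: 115 = 115
This matches the lower bound, so 10 is optimal.

10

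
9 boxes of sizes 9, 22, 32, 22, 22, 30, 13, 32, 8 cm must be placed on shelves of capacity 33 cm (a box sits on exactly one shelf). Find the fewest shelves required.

Total = 32 + 32 + 30 + 22 + 22 + 22 + 13 + 9 + 8 = 190 cm.
Lower bound: ⌈190/33⌉ = 6 shelves.
A packing using 7 shelves:
  shelf 1: 32 = 32
  shelf 2: 32 = 32
  shelf 3: 30 = 30
  shelf 4: 22 + 9 = 31
  shelf 5: 22 + 8 = 30
  shelf 6: 22 = 22
  shelf 7: 13 = 13
No arrangement into 6 shelves stays within capacity, so 7 is optimal.

7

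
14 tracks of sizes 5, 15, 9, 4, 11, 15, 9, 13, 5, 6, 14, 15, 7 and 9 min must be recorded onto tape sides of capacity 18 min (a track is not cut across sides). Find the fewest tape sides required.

9

Total = 15 + 15 + 15 + 14 + 13 + 11 + 9 + 9 + 9 + 7 + 6 + 5 + 5 + 4 = 137 min.
Lower bound: ⌈137/18⌉ = 8 tape sides.
A packing using 9 tape sides:
  side 1: 15 = 15
  side 2: 15 = 15
  side 3: 15 = 15
  side 4: 14 + 4 = 18
  side 5: 13 + 5 = 18
  side 6: 11 + 7 = 18
  side 7: 9 + 9 = 18
  side 8: 9 + 6 = 15
  side 9: 5 = 5
No arrangement into 8 tape sides stays within capacity, so 9 is optimal.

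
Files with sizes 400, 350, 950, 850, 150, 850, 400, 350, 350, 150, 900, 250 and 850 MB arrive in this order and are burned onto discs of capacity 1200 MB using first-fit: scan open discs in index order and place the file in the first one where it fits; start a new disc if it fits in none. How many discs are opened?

7

  400 → disc 1 (new)  [load 400/1200]
  350 → disc 1  [load 750/1200]
  950 → disc 2 (new)  [load 950/1200]
  850 → disc 3 (new)  [load 850/1200]
  150 → disc 1  [load 900/1200]
  850 → disc 4 (new)  [load 850/1200]
  400 → disc 5 (new)  [load 400/1200]
  350 → disc 3  [load 1200/1200]
  350 → disc 4  [load 1200/1200]
  150 → disc 1  [load 1050/1200]
  900 → disc 6 (new)  [load 900/1200]
  250 → disc 2  [load 1200/1200]
  850 → disc 7 (new)  [load 850/1200]
7 discs opened.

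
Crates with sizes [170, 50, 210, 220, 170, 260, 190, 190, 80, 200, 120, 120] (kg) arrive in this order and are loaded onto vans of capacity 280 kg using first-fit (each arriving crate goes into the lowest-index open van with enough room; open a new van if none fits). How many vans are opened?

  170 → van 1 (new)  [load 170/280]
  50 → van 1  [load 220/280]
  210 → van 2 (new)  [load 210/280]
  220 → van 3 (new)  [load 220/280]
  170 → van 4 (new)  [load 170/280]
  260 → van 5 (new)  [load 260/280]
  190 → van 6 (new)  [load 190/280]
  190 → van 7 (new)  [load 190/280]
  80 → van 4  [load 250/280]
  200 → van 8 (new)  [load 200/280]
  120 → van 9 (new)  [load 120/280]
  120 → van 9  [load 240/280]
9 vans opened.

9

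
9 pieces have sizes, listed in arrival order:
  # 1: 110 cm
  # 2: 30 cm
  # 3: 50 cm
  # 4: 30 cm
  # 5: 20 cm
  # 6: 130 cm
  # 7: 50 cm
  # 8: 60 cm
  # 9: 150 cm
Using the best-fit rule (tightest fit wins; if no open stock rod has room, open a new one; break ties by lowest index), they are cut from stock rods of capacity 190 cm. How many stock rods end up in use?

  110 → stock rod 1 (new)  [load 110/190]
  30 → stock rod 1  [load 140/190]
  50 → stock rod 1  [load 190/190]
  30 → stock rod 2 (new)  [load 30/190]
  20 → stock rod 2  [load 50/190]
  130 → stock rod 2  [load 180/190]
  50 → stock rod 3 (new)  [load 50/190]
  60 → stock rod 3  [load 110/190]
  150 → stock rod 4 (new)  [load 150/190]
4 stock rods opened.

4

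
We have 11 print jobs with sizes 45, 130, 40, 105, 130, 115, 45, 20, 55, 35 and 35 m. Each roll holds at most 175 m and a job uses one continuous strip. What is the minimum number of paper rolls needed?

5

Total = 130 + 130 + 115 + 105 + 55 + 45 + 45 + 40 + 35 + 35 + 20 = 755 m.
Lower bound: ⌈755/175⌉ = 5 paper rolls.
A packing using 5 paper rolls:
  roll 1: 130 + 45 = 175
  roll 2: 130 + 45 = 175
  roll 3: 115 + 55 = 170
  roll 4: 105 + 40 + 20 = 165
  roll 5: 35 + 35 = 70
This matches the lower bound, so 5 is optimal.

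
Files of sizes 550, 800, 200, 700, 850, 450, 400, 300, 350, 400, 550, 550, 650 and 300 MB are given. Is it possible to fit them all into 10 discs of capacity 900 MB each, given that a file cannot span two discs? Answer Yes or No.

A valid assignment using 9 discs:
  disc 1: 850 = 850
  disc 2: 800 = 800
  disc 3: 700 + 200 = 900
  disc 4: 650 = 650
  disc 5: 550 + 350 = 900
  disc 6: 550 + 300 = 850
  disc 7: 550 + 300 = 850
  disc 8: 450 + 400 = 850
  disc 9: 400 = 400
That uses only 9 ≤ 10, so 10 discs are enough.

Yes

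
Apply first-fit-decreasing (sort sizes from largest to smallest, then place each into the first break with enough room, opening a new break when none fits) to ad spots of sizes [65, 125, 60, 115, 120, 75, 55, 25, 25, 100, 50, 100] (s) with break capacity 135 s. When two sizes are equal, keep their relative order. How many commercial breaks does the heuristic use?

8

Sorted descending: 125, 120, 115, 100, 100, 75, 65, 60, 55, 50, 25, 25.
  125 → break 1 (new)  [load 125/135]
  120 → break 2 (new)  [load 120/135]
  115 → break 3 (new)  [load 115/135]
  100 → break 4 (new)  [load 100/135]
  100 → break 5 (new)  [load 100/135]
  75 → break 6 (new)  [load 75/135]
  65 → break 7 (new)  [load 65/135]
  60 → break 6  [load 135/135]
  55 → break 7  [load 120/135]
  50 → break 8 (new)  [load 50/135]
  25 → break 4  [load 125/135]
  25 → break 5  [load 125/135]
8 commercial breaks opened.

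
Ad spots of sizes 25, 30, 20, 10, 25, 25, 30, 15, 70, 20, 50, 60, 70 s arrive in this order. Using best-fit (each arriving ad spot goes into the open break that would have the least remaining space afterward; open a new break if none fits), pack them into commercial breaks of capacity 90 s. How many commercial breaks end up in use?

  25 → break 1 (new)  [load 25/90]
  30 → break 1  [load 55/90]
  20 → break 1  [load 75/90]
  10 → break 1  [load 85/90]
  25 → break 2 (new)  [load 25/90]
  25 → break 2  [load 50/90]
  30 → break 2  [load 80/90]
  15 → break 3 (new)  [load 15/90]
  70 → break 3  [load 85/90]
  20 → break 4 (new)  [load 20/90]
  50 → break 4  [load 70/90]
  60 → break 5 (new)  [load 60/90]
  70 → break 6 (new)  [load 70/90]
6 commercial breaks opened.

6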